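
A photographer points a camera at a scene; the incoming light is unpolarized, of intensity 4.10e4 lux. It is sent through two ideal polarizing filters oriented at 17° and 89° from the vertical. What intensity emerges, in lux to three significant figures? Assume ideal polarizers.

Unpolarized light through the first polarizer → I₁ = 4.10e4 lux/2 = 2.05e+04 lux, polarized at 17°.
I₂ = I₁ · cos²(72°) = 2.05e+04 · 0.09549 = 1958 lux.

I ≈ 1960 lux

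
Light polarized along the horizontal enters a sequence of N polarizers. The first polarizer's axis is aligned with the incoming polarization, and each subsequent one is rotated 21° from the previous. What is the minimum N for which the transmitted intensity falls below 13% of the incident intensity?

N = 16

First polarizer is aligned with the polarization: full transmission.
Each further stage multiplies by cos²(21°) = 0.8716.
After N polarizers: T = 0.8716^(N−1). Require T < 0.13 ⇒ N−1 > ln(0.13)/ln(0.8716) = 14.84, so N−1 ≥ 15 and N = 16.
Check: N=16 gives T = 0.1272 < 0.13; N=15 gives T = 0.146.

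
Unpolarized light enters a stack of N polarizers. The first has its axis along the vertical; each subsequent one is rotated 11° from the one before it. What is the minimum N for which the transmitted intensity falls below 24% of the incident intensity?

First polarizer halves the unpolarized light: factor 1/2.
Each further stage multiplies by cos²(11°) = 0.9636.
After N polarizers: T = 0.5·0.9636^(N−1). Require T < 0.24 ⇒ N−1 > ln(0.24/0.5)/ln(0.9636) = 19.79, so N−1 ≥ 20 and N = 21.
Check: N=21 gives T = 0.2381 < 0.24; N=20 gives T = 0.2471.

N = 21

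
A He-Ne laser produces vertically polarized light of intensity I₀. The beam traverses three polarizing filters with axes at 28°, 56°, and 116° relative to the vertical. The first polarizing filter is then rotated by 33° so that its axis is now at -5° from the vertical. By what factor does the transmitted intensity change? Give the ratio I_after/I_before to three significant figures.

I_new/I_old ≈ 0.384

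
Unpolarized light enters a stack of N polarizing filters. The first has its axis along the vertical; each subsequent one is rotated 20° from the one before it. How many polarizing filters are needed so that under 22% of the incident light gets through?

N = 8

First polarizer halves the unpolarized light: factor 1/2.
Each further stage multiplies by cos²(20°) = 0.883.
After N polarizers: T = 0.5·0.883^(N−1). Require T < 0.22 ⇒ N−1 > ln(0.22/0.5)/ln(0.883) = 6.60, so N−1 ≥ 7 and N = 8.
Check: N=8 gives T = 0.2093 < 0.22; N=7 gives T = 0.237.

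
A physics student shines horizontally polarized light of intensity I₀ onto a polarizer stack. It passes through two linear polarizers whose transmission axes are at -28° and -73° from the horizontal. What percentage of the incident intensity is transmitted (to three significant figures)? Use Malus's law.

≈ 39.0%

By Malus's law, I₁ = I₀ cos²(-28° − 0°) = I₀ cos²(28°) = 0.7796 I₀.
I₂ = I₁ cos²(-73° + 28°) = 0.7796 I₀ · cos²(45°) = 0.3898 I₀.
That is 38.98% of the incident intensity.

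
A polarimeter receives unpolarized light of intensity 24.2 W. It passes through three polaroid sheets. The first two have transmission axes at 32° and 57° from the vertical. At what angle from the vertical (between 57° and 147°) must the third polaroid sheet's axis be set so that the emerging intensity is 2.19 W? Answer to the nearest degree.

θ ≈ 119°

Unpolarized light through the first polarizer → I₁ = ½ I₀, now polarized at 32°.
I₂ = I₁ cos²(57° − 32°) = 0.5 I₀ · cos²(25°) = 0.4107 I₀.
Target fraction: 2.19 / 24.2 W = 0.0905 of I₀.
Need I₃/I₀ = 0.0905, so cos²(θ − 57°) = 0.0905 / 0.4107 = 0.2203.
θ − 57° = arccos(√0.2203) = 62.0°, giving θ ≈ 57 + 62.0 = 119.0°.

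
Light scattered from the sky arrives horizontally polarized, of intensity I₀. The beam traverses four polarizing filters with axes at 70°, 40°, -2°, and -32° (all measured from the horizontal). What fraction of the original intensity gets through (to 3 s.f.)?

I₁ = I₀ cos²(70° − 0°) = I₀ cos²(70°) = 0.117 I₀.
I₂ = I₁ cos²(40° − 70°) = 0.117 I₀ · cos²(30°) = 0.08773 I₀.
I₃ = I₂ cos²(-2° − 40°) = 0.08773 I₀ · cos²(42°) = 0.04845 I₀.
I₄ = I₃ cos²(-32° + 2°) = 0.04845 I₀ · cos²(30°) = 0.03634 I₀.
Transmitted fraction = 0.03634.

≈ 0.0363 I₀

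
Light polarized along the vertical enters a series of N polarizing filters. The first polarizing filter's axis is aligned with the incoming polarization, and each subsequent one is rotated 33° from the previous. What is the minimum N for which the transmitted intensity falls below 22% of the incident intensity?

First polarizer is aligned with the polarization: full transmission.
Each further stage multiplies by cos²(33°) = 0.7034.
After N polarizers: T = 0.7034^(N−1). Require T < 0.22 ⇒ N−1 > ln(0.22)/ln(0.7034) = 4.30, so N−1 ≥ 5 and N = 6.
Check: N=6 gives T = 0.1722 < 0.22; N=5 gives T = 0.2448.

N = 6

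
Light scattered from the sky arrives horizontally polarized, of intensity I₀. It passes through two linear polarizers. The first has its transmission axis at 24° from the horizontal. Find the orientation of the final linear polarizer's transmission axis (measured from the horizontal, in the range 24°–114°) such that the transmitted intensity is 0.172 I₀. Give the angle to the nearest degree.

θ ≈ 87°

By Malus's law, I₁ = I₀ cos²(24° − 0°) = I₀ cos²(24°) = 0.8346 I₀.
Need I₂/I₀ = 0.172, so cos²(θ − 24°) = 0.172 / 0.8346 = 0.2061.
θ − 24° = arccos(√0.2061) = 63.0°, giving θ ≈ 24 + 63.0 = 87.0°.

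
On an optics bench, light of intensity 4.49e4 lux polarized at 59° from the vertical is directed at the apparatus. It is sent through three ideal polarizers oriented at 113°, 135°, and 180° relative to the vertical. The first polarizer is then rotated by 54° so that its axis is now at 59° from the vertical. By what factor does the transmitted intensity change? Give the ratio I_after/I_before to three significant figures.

Before rotation:
By Malus's law, I₁ = I₀ cos²(113° − 59°) = I₀ cos²(54°) = 0.3455 I₀.
I₂ = I₁ cos²(135° − 113°) = 0.3455 I₀ · cos²(22°) = 0.297 I₀.
I₃ = I₂ cos²(180° − 135°) = 0.297 I₀ · cos²(45°) = 0.1485 I₀.
After rotation:
I₁ = I₀ cos²(59° − 59°) = I₀ cos²(0°) = 1 I₀.
I₂ = I₁ cos²(135° − 59°) = 1 I₀ · cos²(76°) = 0.05853 I₀.
I₃ = I₂ cos²(180° − 135°) = 0.05853 I₀ · cos²(45°) = 0.02926 I₀.
Ratio = 0.02926 / 0.1485 = 0.1971.

I_new/I_old ≈ 0.197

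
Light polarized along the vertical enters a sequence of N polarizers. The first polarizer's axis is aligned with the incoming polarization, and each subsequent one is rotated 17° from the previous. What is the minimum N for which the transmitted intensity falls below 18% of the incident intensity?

N = 21

First polarizer is aligned with the polarization: full transmission.
Each further stage multiplies by cos²(17°) = 0.9145.
After N polarizers: T = 0.9145^(N−1). Require T < 0.18 ⇒ N−1 > ln(0.18)/ln(0.9145) = 19.19, so N−1 ≥ 20 and N = 21.
Check: N=21 gives T = 0.1674 < 0.18; N=20 gives T = 0.1831.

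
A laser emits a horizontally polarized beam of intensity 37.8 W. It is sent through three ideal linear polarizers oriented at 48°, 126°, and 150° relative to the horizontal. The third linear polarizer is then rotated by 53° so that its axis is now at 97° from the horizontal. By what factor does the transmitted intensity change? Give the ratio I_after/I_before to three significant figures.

I_new/I_old ≈ 0.917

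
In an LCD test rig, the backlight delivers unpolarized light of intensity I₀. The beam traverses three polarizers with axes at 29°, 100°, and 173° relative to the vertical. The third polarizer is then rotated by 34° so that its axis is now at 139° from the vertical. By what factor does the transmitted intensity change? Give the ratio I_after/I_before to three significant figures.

Before rotation:
Unpolarized light through the first polarizer → I₁ = ½ I₀, now polarized at 29°.
I₂ = I₁ cos²(100° − 29°) = 0.5 I₀ · cos²(71°) = 0.053 I₀.
I₃ = I₂ cos²(173° − 100°) = 0.053 I₀ · cos²(73°) = 0.00453 I₀.
After rotation:
Unpolarized light through the first polarizer → I₁ = ½ I₀, now polarized at 29°.
I₂ = I₁ cos²(100° − 29°) = 0.5 I₀ · cos²(71°) = 0.053 I₀.
I₃ = I₂ cos²(139° − 100°) = 0.053 I₀ · cos²(39°) = 0.03201 I₀.
Ratio = 0.03201 / 0.00453 = 7.065.

I_new/I_old ≈ 7.07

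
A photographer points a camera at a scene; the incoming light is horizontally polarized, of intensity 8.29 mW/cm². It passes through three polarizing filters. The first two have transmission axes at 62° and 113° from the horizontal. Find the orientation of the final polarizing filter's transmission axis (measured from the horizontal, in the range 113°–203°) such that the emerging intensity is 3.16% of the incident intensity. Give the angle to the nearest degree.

θ ≈ 166°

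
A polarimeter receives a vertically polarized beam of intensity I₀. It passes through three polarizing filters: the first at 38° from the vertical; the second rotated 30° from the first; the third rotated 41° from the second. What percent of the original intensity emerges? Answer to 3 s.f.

≈ 26.5%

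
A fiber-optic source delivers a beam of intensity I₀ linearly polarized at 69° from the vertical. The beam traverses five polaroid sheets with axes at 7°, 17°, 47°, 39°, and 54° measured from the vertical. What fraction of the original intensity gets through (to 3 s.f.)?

≈ 0.147 I₀

I₁ = I₀ cos²(7° − 69°) = I₀ cos²(62°) = 0.2204 I₀.
I₂ = I₁ cos²(17° − 7°) = 0.2204 I₀ · cos²(10°) = 0.2138 I₀.
I₃ = I₂ cos²(47° − 17°) = 0.2138 I₀ · cos²(30°) = 0.1603 I₀.
I₄ = I₃ cos²(39° − 47°) = 0.1603 I₀ · cos²(8°) = 0.1572 I₀.
I₅ = I₄ cos²(54° − 39°) = 0.1572 I₀ · cos²(15°) = 0.1467 I₀.
Transmitted fraction = 0.1467.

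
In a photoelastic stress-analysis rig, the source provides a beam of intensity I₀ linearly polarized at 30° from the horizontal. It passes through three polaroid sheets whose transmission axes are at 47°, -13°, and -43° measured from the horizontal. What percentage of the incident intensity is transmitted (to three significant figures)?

≈ 17.1%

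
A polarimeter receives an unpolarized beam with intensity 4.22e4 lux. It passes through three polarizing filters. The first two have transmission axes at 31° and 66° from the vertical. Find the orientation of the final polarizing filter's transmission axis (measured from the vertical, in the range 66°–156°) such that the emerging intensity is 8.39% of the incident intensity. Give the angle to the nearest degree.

θ ≈ 126°

Unpolarized light through the first polarizer → I₁ = ½ I₀, now polarized at 31°.
I₂ = I₁ cos²(66° − 31°) = 0.5 I₀ · cos²(35°) = 0.3355 I₀.
Need I₃/I₀ = 0.0839, so cos²(θ − 66°) = 0.0839 / 0.3355 = 0.2501.
θ − 66° = arccos(√0.2501) = 60.0°, giving θ ≈ 66 + 60.0 = 126.0°.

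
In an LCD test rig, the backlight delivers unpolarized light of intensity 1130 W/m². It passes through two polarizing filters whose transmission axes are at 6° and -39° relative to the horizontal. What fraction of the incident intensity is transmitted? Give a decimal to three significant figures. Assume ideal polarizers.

Unpolarized light through the first polarizer → I₁ = 1130 W/m²/2 = 565 W/m², polarized at 6°.
I₂ = I₁ · cos²(45°) = 565 · 0.5 = 282.5 W/m².
Transmitted fraction = 0.25.

I/I₀ ≈ 0.250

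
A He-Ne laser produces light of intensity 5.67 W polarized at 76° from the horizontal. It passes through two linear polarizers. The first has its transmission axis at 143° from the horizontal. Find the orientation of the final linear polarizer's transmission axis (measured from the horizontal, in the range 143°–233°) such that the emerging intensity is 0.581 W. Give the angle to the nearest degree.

θ ≈ 178°

By Malus's law, I₁ = I₀ cos²(143° − 76°) = I₀ cos²(67°) = 0.1527 I₀.
Target fraction: 0.581 / 5.67 W = 0.1025 of I₀.
Need I₂/I₀ = 0.1025, so cos²(θ − 143°) = 0.1025 / 0.1527 = 0.6712.
θ − 143° = arccos(√0.6712) = 35.0°, giving θ ≈ 143 + 35.0 = 178.0°.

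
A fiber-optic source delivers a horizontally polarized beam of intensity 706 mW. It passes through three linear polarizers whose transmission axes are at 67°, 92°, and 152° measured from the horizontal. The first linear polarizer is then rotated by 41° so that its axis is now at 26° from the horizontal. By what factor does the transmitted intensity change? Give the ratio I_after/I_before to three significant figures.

Before rotation:
I₁ = I₀ cos²(67° − 0°) = I₀ cos²(67°) = 0.1527 I₀.
I₂ = I₁ cos²(92° − 67°) = 0.1527 I₀ · cos²(25°) = 0.1254 I₀.
I₃ = I₂ cos²(152° − 92°) = 0.1254 I₀ · cos²(60°) = 0.03135 I₀.
After rotation:
I₁ = I₀ cos²(26° − 0°) = I₀ cos²(26°) = 0.8078 I₀.
I₂ = I₁ cos²(92° − 26°) = 0.8078 I₀ · cos²(66°) = 0.1336 I₀.
I₃ = I₂ cos²(152° − 92°) = 0.1336 I₀ · cos²(60°) = 0.03341 I₀.
Ratio = 0.03341 / 0.03135 = 1.066.

I_new/I_old ≈ 1.07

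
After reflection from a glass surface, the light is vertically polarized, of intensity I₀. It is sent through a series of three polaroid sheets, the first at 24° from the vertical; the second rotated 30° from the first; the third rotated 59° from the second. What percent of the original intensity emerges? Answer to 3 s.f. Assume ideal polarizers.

≈ 16.6%

I₁ = I₀ cos²(24° − 0°) = I₀ cos²(24°) = 0.8346 I₀.
I₂ = I₁ cos²(30°) = 0.8346 · 0.75 I₀ = 0.6259 I₀.
I₃ = I₂ cos²(59°) = 0.6259 · 0.2653 I₀ = 0.166 I₀.
That is 16.6% of the incident intensity.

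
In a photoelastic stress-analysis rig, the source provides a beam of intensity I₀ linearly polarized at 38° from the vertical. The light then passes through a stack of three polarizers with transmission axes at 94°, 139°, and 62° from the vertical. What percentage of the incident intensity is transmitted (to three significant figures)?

≈ 0.791%

By Malus's law, I₁ = I₀ cos²(94° − 38°) = I₀ cos²(56°) = 0.3127 I₀.
I₂ = I₁ cos²(139° − 94°) = 0.3127 I₀ · cos²(45°) = 0.1563 I₀.
I₃ = I₂ cos²(62° − 139°) = 0.1563 I₀ · cos²(77°) = 0.007912 I₀.
That is 0.7912% of the incident intensity.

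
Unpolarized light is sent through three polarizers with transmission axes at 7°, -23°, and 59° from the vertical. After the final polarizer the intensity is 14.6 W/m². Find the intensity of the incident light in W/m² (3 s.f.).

I₀ ≈ 2010 W/m²

Unpolarized light through the first polarizer → I₁ = ½ I₀, now polarized at 7°.
I₂ = I₁ cos²(-23° − 7°) = 0.5 I₀ · cos²(30°) = 0.375 I₀.
I₃ = I₂ cos²(59° + 23°) = 0.375 I₀ · cos²(82°) = 0.007263 I₀.
So 14.6 W/m² = 0.007263 I₀, giving I₀ = 14.6/0.007263 = 2010 W/m².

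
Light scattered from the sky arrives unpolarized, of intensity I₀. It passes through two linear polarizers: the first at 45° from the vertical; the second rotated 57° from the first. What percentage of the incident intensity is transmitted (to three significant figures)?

≈ 14.8%

Unpolarized light through the first polarizer → I₁ = ½ I₀, now polarized at 45°.
I₂ = I₁ cos²(57°) = 0.5 · 0.2966 I₀ = 0.1483 I₀.
That is 14.83% of the incident intensity.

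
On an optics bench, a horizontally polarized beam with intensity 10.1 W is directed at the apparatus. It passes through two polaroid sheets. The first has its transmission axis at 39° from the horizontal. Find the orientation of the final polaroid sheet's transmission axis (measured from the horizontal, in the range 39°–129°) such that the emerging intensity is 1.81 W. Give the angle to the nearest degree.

By Malus's law, I₁ = I₀ cos²(39° − 0°) = I₀ cos²(39°) = 0.604 I₀.
Target fraction: 1.81 / 10.1 W = 0.1792 of I₀.
Need I₂/I₀ = 0.1792, so cos²(θ − 39°) = 0.1792 / 0.604 = 0.2967.
θ − 39° = arccos(√0.2967) = 57.0°, giving θ ≈ 39 + 57.0 = 96.0°.

θ ≈ 96°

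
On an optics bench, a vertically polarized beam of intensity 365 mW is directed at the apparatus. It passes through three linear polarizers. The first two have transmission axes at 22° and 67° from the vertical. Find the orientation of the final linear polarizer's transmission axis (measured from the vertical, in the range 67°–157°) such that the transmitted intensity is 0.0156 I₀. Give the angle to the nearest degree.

By Malus's law, I₁ = I₀ cos²(22° − 0°) = I₀ cos²(22°) = 0.8597 I₀.
I₂ = I₁ cos²(67° − 22°) = 0.8597 I₀ · cos²(45°) = 0.4298 I₀.
Need I₃/I₀ = 0.0156, so cos²(θ − 67°) = 0.0156 / 0.4298 = 0.03629.
θ − 67° = arccos(√0.03629) = 79.0°, giving θ ≈ 67 + 79.0 = 146.0°.

θ ≈ 146°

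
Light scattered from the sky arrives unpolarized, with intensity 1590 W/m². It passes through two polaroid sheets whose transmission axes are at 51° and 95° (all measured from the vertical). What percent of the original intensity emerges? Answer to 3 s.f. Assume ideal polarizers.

≈ 25.9%

Unpolarized light through the first polarizer → I₁ = 1590 W/m²/2 = 795 W/m², polarized at 51°.
I₂ = I₁ · cos²(44°) = 795 · 0.5174 = 411.4 W/m².
That is 25.87% of the incident intensity.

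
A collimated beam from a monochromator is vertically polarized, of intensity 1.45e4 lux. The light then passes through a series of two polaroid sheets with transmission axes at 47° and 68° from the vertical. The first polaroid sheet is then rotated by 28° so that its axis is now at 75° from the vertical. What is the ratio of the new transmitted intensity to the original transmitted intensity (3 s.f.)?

I_new/I_old ≈ 0.163

Before rotation:
By Malus's law, I₁ = I₀ cos²(47° − 0°) = I₀ cos²(47°) = 0.4651 I₀.
I₂ = I₁ cos²(68° − 47°) = 0.4651 I₀ · cos²(21°) = 0.4054 I₀.
After rotation:
I₁ = I₀ cos²(75° − 0°) = I₀ cos²(75°) = 0.06699 I₀.
I₂ = I₁ cos²(68° − 75°) = 0.06699 I₀ · cos²(7°) = 0.06599 I₀.
Ratio = 0.06599 / 0.4054 = 0.1628.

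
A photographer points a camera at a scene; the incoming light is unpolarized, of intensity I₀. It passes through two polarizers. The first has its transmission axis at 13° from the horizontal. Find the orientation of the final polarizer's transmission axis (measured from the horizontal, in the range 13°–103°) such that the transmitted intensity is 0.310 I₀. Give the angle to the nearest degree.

Unpolarized light through the first polarizer → I₁ = ½ I₀, now polarized at 13°.
Need I₂/I₀ = 0.31, so cos²(θ − 13°) = 0.31 / 0.5 = 0.62.
θ − 13° = arccos(√0.62) = 38.1°, giving θ ≈ 13 + 38.1 = 51.1°.

θ ≈ 51°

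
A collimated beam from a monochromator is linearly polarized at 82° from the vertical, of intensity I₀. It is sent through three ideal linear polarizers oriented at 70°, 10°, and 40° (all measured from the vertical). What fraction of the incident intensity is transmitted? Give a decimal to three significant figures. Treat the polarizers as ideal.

≈ 0.179 I₀

I₁ = I₀ cos²(70° − 82°) = I₀ cos²(12°) = 0.9568 I₀.
I₂ = I₁ cos²(10° − 70°) = 0.9568 I₀ · cos²(60°) = 0.2392 I₀.
I₃ = I₂ cos²(40° − 10°) = 0.2392 I₀ · cos²(30°) = 0.1794 I₀.
Transmitted fraction = 0.1794.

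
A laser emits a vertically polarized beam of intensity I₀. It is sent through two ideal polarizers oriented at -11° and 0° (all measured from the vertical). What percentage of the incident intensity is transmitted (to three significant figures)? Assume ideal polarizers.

≈ 92.9%

I₁ = I₀ cos²(-11° − 0°) = I₀ cos²(11°) = 0.9636 I₀.
I₂ = I₁ cos²(0° + 11°) = 0.9636 I₀ · cos²(11°) = 0.9285 I₀.
That is 92.85% of the incident intensity.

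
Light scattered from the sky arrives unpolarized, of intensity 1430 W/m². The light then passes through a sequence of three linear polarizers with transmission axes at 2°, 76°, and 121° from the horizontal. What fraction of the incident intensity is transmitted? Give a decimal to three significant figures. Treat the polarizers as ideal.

Unpolarized light through the first polarizer → I₁ = 1430 W/m²/2 = 715 W/m², polarized at 2°.
I₂ = I₁ · cos²(74°) = 715 · 0.07598 = 54.32 W/m².
I₃ = I₂ · cos²(45°) = 54.32 · 0.5 = 27.16 W/m².
Transmitted fraction = 0.01899.

I/I₀ ≈ 0.0190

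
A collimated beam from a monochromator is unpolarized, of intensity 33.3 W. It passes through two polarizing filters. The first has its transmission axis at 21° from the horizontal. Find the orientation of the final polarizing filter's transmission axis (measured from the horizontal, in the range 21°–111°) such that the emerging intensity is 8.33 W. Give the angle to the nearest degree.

Unpolarized light through the first polarizer → I₁ = ½ I₀, now polarized at 21°.
Target fraction: 8.33 / 33.3 W = 0.2502 of I₀.
Need I₂/I₀ = 0.2502, so cos²(θ − 21°) = 0.2502 / 0.5 = 0.5003.
θ − 21° = arccos(√0.5003) = 45.0°, giving θ ≈ 21 + 45.0 = 66.0°.

θ ≈ 66°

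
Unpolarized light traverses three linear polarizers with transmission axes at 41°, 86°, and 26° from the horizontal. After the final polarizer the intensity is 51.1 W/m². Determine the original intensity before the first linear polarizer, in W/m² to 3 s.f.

Unpolarized light through the first polarizer → I₁ = ½ I₀, now polarized at 41°.
I₂ = I₁ cos²(86° − 41°) = 0.5 I₀ · cos²(45°) = 0.25 I₀.
I₃ = I₂ cos²(26° − 86°) = 0.25 I₀ · cos²(60°) = 0.0625 I₀.
So 51.1 W/m² = 0.0625 I₀, giving I₀ = 51.1/0.0625 = 817.6 W/m².

I₀ ≈ 818 W/m²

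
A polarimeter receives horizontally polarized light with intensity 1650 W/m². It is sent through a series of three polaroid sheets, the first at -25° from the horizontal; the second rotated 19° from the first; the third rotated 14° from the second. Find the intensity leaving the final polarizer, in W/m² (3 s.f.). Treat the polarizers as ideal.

I ≈ 1140 W/m²

By Malus's law, I₁ = 1650 W/m² · cos²(25°) = 1355 W/m².
I₂ = I₁ · cos²(19°) = 1355 · 0.894 = 1212 W/m².
I₃ = I₂ · cos²(14°) = 1212 · 0.9415 = 1141 W/m².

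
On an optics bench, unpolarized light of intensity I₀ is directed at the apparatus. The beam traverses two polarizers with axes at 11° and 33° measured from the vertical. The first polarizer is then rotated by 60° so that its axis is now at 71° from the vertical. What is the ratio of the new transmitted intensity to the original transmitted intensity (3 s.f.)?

Before rotation:
Unpolarized light through the first polarizer → I₁ = ½ I₀, now polarized at 11°.
I₂ = I₁ cos²(33° − 11°) = 0.5 I₀ · cos²(22°) = 0.4298 I₀.
After rotation:
Unpolarized light through the first polarizer → I₁ = ½ I₀, now polarized at 71°.
I₂ = I₁ cos²(33° − 71°) = 0.5 I₀ · cos²(38°) = 0.3105 I₀.
Ratio = 0.3105 / 0.4298 = 0.7223.

I_new/I_old ≈ 0.722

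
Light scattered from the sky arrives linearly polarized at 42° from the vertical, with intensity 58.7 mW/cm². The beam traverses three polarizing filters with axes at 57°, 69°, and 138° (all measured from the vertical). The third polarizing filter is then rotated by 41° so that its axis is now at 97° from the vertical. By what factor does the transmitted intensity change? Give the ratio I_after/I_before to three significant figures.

I_new/I_old ≈ 6.07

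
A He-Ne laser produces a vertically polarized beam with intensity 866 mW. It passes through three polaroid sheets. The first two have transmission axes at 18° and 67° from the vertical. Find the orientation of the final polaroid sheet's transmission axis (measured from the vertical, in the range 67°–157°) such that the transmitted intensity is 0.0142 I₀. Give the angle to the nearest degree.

θ ≈ 146°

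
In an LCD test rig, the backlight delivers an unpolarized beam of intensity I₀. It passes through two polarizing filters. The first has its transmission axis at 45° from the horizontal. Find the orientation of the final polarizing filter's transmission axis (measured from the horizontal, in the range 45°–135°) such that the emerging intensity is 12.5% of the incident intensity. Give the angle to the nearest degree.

θ ≈ 105°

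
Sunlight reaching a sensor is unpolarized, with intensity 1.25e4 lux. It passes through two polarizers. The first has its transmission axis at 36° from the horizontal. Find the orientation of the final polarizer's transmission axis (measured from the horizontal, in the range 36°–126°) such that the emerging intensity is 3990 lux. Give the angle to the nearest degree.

θ ≈ 73°

Unpolarized light through the first polarizer → I₁ = ½ I₀, now polarized at 36°.
Target fraction: 3990 / 1.25e4 lux = 0.3192 of I₀.
Need I₂/I₀ = 0.3192, so cos²(θ − 36°) = 0.3192 / 0.5 = 0.6384.
θ − 36° = arccos(√0.6384) = 37.0°, giving θ ≈ 36 + 37.0 = 73.0°.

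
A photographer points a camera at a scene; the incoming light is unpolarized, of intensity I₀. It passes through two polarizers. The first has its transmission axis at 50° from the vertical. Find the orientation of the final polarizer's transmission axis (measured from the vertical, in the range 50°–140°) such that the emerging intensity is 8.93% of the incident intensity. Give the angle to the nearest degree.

Unpolarized light through the first polarizer → I₁ = ½ I₀, now polarized at 50°.
Need I₂/I₀ = 0.0893, so cos²(θ − 50°) = 0.0893 / 0.5 = 0.1786.
θ − 50° = arccos(√0.1786) = 65.0°, giving θ ≈ 50 + 65.0 = 115.0°.

θ ≈ 115°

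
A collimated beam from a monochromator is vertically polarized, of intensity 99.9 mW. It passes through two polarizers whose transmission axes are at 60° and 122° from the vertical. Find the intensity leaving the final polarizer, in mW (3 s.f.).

I ≈ 5.50 mW

I₁ = 99.9 mW · cos²(60°) = 24.98 mW.
I₂ = I₁ · cos²(62°) = 24.98 · 0.2204 = 5.505 mW.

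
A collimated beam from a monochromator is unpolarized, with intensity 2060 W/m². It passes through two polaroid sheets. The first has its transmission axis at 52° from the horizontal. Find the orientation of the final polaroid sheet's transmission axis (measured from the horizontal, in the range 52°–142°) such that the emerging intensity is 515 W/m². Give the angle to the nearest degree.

θ ≈ 97°

Unpolarized light through the first polarizer → I₁ = ½ I₀, now polarized at 52°.
Target fraction: 515 / 2060 W/m² = 0.25 of I₀.
Need I₂/I₀ = 0.25, so cos²(θ − 52°) = 0.25 / 0.5 = 0.5.
θ − 52° = arccos(√0.5) = 45.0°, giving θ ≈ 52 + 45.0 = 97.0°.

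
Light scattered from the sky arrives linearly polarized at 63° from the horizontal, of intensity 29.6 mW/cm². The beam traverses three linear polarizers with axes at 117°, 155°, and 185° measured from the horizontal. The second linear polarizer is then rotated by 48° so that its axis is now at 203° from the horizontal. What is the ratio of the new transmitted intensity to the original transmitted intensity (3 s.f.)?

Before rotation:
I₁ = I₀ cos²(117° − 63°) = I₀ cos²(54°) = 0.3455 I₀.
I₂ = I₁ cos²(155° − 117°) = 0.3455 I₀ · cos²(38°) = 0.2145 I₀.
I₃ = I₂ cos²(185° − 155°) = 0.2145 I₀ · cos²(30°) = 0.1609 I₀.
After rotation:
I₁ = I₀ cos²(117° − 63°) = I₀ cos²(54°) = 0.3455 I₀.
I₂ = I₁ cos²(203° − 117°) = 0.3455 I₀ · cos²(86°) = 0.001681 I₀.
I₃ = I₂ cos²(185° − 203°) = 0.001681 I₀ · cos²(18°) = 0.001521 I₀.
Ratio = 0.001521 / 0.1609 = 0.009451.

I_new/I_old ≈ 0.00945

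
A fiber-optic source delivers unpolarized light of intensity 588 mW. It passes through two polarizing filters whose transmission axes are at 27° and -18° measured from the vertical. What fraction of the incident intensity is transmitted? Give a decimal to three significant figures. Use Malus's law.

Unpolarized light through the first polarizer → I₁ = 588 mW/2 = 294 mW, polarized at 27°.
I₂ = I₁ · cos²(45°) = 294 · 0.5 = 147 mW.
Transmitted fraction = 0.25.

I/I₀ ≈ 0.250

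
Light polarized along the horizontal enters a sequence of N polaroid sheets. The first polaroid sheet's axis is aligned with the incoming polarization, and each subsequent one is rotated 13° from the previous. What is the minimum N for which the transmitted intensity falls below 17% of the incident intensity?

N = 36

First polarizer is aligned with the polarization: full transmission.
Each further stage multiplies by cos²(13°) = 0.9494.
After N polarizers: T = 0.9494^(N−1). Require T < 0.17 ⇒ N−1 > ln(0.17)/ln(0.9494) = 34.12, so N−1 ≥ 35 and N = 36.
Check: N=36 gives T = 0.1624 < 0.17; N=35 gives T = 0.1711.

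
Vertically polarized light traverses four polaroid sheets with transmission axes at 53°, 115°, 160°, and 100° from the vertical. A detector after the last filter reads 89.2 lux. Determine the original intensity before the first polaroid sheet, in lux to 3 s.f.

I₀ ≈ 8940 lux

I₁ = I₀ cos²(53° − 0°) = I₀ cos²(53°) = 0.3622 I₀.
I₂ = I₁ cos²(115° − 53°) = 0.3622 I₀ · cos²(62°) = 0.07983 I₀.
I₃ = I₂ cos²(160° − 115°) = 0.07983 I₀ · cos²(45°) = 0.03991 I₀.
I₄ = I₃ cos²(100° − 160°) = 0.03991 I₀ · cos²(60°) = 0.009978 I₀.
So 89.2 lux = 0.009978 I₀, giving I₀ = 89.2/0.009978 = 8939 lux.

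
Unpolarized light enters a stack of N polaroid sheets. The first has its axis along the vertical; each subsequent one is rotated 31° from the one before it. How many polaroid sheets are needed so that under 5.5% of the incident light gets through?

First polarizer halves the unpolarized light: factor 1/2.
Each further stage multiplies by cos²(31°) = 0.7347.
After N polarizers: T = 0.5·0.7347^(N−1). Require T < 0.055 ⇒ N−1 > ln(0.055/0.5)/ln(0.7347) = 7.16, so N−1 ≥ 8 and N = 9.
Check: N=9 gives T = 0.04246 < 0.055; N=8 gives T = 0.05779.

N = 9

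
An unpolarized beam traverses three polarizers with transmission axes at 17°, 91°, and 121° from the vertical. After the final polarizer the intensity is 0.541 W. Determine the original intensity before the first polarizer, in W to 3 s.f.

I₀ ≈ 19.0 W

Unpolarized light through the first polarizer → I₁ = ½ I₀, now polarized at 17°.
I₂ = I₁ cos²(91° − 17°) = 0.5 I₀ · cos²(74°) = 0.03799 I₀.
I₃ = I₂ cos²(121° − 91°) = 0.03799 I₀ · cos²(30°) = 0.02849 I₀.
So 0.541 W = 0.02849 I₀, giving I₀ = 0.541/0.02849 = 18.99 W.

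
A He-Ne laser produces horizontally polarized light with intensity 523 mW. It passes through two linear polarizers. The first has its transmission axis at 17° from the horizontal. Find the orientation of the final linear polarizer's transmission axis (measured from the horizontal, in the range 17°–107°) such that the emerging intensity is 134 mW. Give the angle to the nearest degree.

θ ≈ 75°

By Malus's law, I₁ = I₀ cos²(17° − 0°) = I₀ cos²(17°) = 0.9145 I₀.
Target fraction: 134 / 523 mW = 0.2562 of I₀.
Need I₂/I₀ = 0.2562, so cos²(θ − 17°) = 0.2562 / 0.9145 = 0.2802.
θ − 17° = arccos(√0.2802) = 58.0°, giving θ ≈ 17 + 58.0 = 75.0°.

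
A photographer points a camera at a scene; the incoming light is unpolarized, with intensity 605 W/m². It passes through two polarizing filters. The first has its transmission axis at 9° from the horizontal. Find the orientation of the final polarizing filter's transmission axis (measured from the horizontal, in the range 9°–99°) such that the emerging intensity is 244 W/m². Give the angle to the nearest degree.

Unpolarized light through the first polarizer → I₁ = ½ I₀, now polarized at 9°.
Target fraction: 244 / 605 W/m² = 0.4033 of I₀.
Need I₂/I₀ = 0.4033, so cos²(θ − 9°) = 0.4033 / 0.5 = 0.8066.
θ − 9° = arccos(√0.8066) = 26.1°, giving θ ≈ 9 + 26.1 = 35.1°.

θ ≈ 35°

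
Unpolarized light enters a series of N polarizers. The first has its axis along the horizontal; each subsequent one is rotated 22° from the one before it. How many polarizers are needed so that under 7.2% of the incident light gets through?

N = 14

First polarizer halves the unpolarized light: factor 1/2.
Each further stage multiplies by cos²(22°) = 0.8597.
After N polarizers: T = 0.5·0.8597^(N−1). Require T < 0.072 ⇒ N−1 > ln(0.072/0.5)/ln(0.8597) = 12.82, so N−1 ≥ 13 and N = 14.
Check: N=14 gives T = 0.07003 < 0.072; N=13 gives T = 0.08146.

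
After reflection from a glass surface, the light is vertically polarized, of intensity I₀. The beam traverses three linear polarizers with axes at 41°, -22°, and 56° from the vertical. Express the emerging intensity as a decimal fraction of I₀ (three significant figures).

≈ 0.00507 I₀

I₁ = I₀ cos²(41° − 0°) = I₀ cos²(41°) = 0.5696 I₀.
I₂ = I₁ cos²(-22° − 41°) = 0.5696 I₀ · cos²(63°) = 0.1174 I₀.
I₃ = I₂ cos²(56° + 22°) = 0.1174 I₀ · cos²(78°) = 0.005075 I₀.
Transmitted fraction = 0.005075.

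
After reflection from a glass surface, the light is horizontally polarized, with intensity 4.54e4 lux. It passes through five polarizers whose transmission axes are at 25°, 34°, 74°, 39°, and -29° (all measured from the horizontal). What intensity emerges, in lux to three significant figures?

I ≈ 2010 lux

I₁ = 4.54e4 lux · cos²(25°) = 3.729e+04 lux.
I₂ = I₁ · cos²(9°) = 3.729e+04 · 0.9755 = 3.638e+04 lux.
I₃ = I₂ · cos²(40°) = 3.638e+04 · 0.5868 = 2.135e+04 lux.
I₄ = I₃ · cos²(35°) = 2.135e+04 · 0.671 = 1.432e+04 lux.
I₅ = I₄ · cos²(68°) = 1.432e+04 · 0.1403 = 2010 lux.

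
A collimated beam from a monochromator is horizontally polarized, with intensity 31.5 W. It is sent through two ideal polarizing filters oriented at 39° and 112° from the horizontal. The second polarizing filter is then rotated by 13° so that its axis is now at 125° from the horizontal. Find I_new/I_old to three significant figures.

I_new/I_old ≈ 0.0569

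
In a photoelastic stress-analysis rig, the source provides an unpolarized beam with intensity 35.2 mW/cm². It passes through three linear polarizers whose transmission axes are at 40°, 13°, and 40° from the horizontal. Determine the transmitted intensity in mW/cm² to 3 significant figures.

I ≈ 11.1 mW/cm²

Unpolarized light through the first polarizer → I₁ = 35.2 mW/cm²/2 = 17.6 mW/cm², polarized at 40°.
I₂ = I₁ · cos²(27°) = 17.6 · 0.7939 = 13.97 mW/cm².
I₃ = I₂ · cos²(27°) = 13.97 · 0.7939 = 11.09 mW/cm².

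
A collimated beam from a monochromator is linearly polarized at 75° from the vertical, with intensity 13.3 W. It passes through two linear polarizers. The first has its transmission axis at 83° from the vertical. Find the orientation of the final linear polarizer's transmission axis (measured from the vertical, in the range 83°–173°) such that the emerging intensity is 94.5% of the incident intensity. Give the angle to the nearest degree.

θ ≈ 94°

By Malus's law, I₁ = I₀ cos²(83° − 75°) = I₀ cos²(8°) = 0.9806 I₀.
Need I₂/I₀ = 0.945, so cos²(θ − 83°) = 0.945 / 0.9806 = 0.9637.
θ − 83° = arccos(√0.9637) = 11.0°, giving θ ≈ 83 + 11.0 = 94.0°.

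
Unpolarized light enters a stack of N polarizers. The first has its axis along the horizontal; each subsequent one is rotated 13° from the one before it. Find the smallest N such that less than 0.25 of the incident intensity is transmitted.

First polarizer halves the unpolarized light: factor 1/2.
Each further stage multiplies by cos²(13°) = 0.9494.
After N polarizers: T = 0.5·0.9494^(N−1). Require T < 0.25 ⇒ N−1 > ln(0.25/0.5)/ln(0.9494) = 13.35, so N−1 ≥ 14 and N = 15.
Check: N=15 gives T = 0.2417 < 0.25; N=14 gives T = 0.2546.

N = 15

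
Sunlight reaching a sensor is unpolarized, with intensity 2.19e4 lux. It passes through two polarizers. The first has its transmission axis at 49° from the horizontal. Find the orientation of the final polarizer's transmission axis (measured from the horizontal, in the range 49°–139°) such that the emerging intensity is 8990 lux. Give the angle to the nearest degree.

Unpolarized light through the first polarizer → I₁ = ½ I₀, now polarized at 49°.
Target fraction: 8990 / 2.19e4 lux = 0.4105 of I₀.
Need I₂/I₀ = 0.4105, so cos²(θ − 49°) = 0.4105 / 0.5 = 0.821.
θ − 49° = arccos(√0.821) = 25.0°, giving θ ≈ 49 + 25.0 = 74.0°.

θ ≈ 74°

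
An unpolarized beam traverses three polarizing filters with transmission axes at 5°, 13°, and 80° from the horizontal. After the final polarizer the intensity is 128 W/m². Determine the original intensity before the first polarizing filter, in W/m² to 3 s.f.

I₀ ≈ 1710 W/m²

Unpolarized light through the first polarizer → I₁ = ½ I₀, now polarized at 5°.
I₂ = I₁ cos²(13° − 5°) = 0.5 I₀ · cos²(8°) = 0.4903 I₀.
I₃ = I₂ cos²(80° − 13°) = 0.4903 I₀ · cos²(67°) = 0.07486 I₀.
So 128 W/m² = 0.07486 I₀, giving I₀ = 128/0.07486 = 1710 W/m².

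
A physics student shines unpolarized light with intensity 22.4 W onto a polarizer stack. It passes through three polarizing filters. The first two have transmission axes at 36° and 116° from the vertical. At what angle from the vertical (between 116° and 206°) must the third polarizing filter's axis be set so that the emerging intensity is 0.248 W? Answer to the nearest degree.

Unpolarized light through the first polarizer → I₁ = ½ I₀, now polarized at 36°.
I₂ = I₁ cos²(116° − 36°) = 0.5 I₀ · cos²(80°) = 0.01508 I₀.
Target fraction: 0.248 / 22.4 W = 0.01107 of I₀.
Need I₃/I₀ = 0.01107, so cos²(θ − 116°) = 0.01107 / 0.01508 = 0.7343.
θ − 116° = arccos(√0.7343) = 31.0°, giving θ ≈ 116 + 31.0 = 147.0°.

θ ≈ 147°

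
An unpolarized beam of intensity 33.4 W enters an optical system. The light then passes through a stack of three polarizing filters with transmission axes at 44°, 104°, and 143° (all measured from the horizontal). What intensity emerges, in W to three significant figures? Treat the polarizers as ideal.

Unpolarized light through the first polarizer → I₁ = 33.4 W/2 = 16.7 W, polarized at 44°.
I₂ = I₁ · cos²(60°) = 16.7 · 0.25 = 4.175 W.
I₃ = I₂ · cos²(39°) = 4.175 · 0.604 = 2.522 W.

I ≈ 2.52 W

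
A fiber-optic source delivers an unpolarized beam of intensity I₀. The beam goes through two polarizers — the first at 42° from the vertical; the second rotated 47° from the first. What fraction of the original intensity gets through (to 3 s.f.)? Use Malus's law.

Unpolarized light through the first polarizer → I₁ = ½ I₀, now polarized at 42°.
I₂ = I₁ cos²(47°) = 0.5 · 0.4651 I₀ = 0.2326 I₀.
Transmitted fraction = 0.2326.

≈ 0.233 I₀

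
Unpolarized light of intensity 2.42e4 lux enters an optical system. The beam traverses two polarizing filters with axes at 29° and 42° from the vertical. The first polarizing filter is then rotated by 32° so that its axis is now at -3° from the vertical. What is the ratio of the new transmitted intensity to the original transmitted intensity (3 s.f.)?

Before rotation:
Unpolarized light through the first polarizer → I₁ = ½ I₀, now polarized at 29°.
I₂ = I₁ cos²(42° − 29°) = 0.5 I₀ · cos²(13°) = 0.4747 I₀.
After rotation:
Unpolarized light through the first polarizer → I₁ = ½ I₀, now polarized at -3°.
I₂ = I₁ cos²(42° + 3°) = 0.5 I₀ · cos²(45°) = 0.25 I₀.
Ratio = 0.25 / 0.4747 = 0.5267.

I_new/I_old ≈ 0.527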